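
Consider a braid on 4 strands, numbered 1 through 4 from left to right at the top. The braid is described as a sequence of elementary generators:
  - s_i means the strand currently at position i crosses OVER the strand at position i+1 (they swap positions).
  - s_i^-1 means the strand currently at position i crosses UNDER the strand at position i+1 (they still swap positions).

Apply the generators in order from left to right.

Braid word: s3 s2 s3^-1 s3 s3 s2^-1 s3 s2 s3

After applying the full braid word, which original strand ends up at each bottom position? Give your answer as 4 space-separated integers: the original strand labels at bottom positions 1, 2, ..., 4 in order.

Gen 1 (s3): strand 3 crosses over strand 4. Perm now: [1 2 4 3]
Gen 2 (s2): strand 2 crosses over strand 4. Perm now: [1 4 2 3]
Gen 3 (s3^-1): strand 2 crosses under strand 3. Perm now: [1 4 3 2]
Gen 4 (s3): strand 3 crosses over strand 2. Perm now: [1 4 2 3]
Gen 5 (s3): strand 2 crosses over strand 3. Perm now: [1 4 3 2]
Gen 6 (s2^-1): strand 4 crosses under strand 3. Perm now: [1 3 4 2]
Gen 7 (s3): strand 4 crosses over strand 2. Perm now: [1 3 2 4]
Gen 8 (s2): strand 3 crosses over strand 2. Perm now: [1 2 3 4]
Gen 9 (s3): strand 3 crosses over strand 4. Perm now: [1 2 4 3]

Answer: 1 2 4 3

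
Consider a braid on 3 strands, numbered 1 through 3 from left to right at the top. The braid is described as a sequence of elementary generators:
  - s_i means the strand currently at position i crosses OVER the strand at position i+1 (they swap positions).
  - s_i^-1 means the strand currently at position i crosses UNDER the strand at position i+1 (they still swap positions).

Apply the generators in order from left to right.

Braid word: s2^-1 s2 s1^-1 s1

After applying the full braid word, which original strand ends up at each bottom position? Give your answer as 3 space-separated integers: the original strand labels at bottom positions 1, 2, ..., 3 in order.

Answer: 1 2 3

Derivation:
Gen 1 (s2^-1): strand 2 crosses under strand 3. Perm now: [1 3 2]
Gen 2 (s2): strand 3 crosses over strand 2. Perm now: [1 2 3]
Gen 3 (s1^-1): strand 1 crosses under strand 2. Perm now: [2 1 3]
Gen 4 (s1): strand 2 crosses over strand 1. Perm now: [1 2 3]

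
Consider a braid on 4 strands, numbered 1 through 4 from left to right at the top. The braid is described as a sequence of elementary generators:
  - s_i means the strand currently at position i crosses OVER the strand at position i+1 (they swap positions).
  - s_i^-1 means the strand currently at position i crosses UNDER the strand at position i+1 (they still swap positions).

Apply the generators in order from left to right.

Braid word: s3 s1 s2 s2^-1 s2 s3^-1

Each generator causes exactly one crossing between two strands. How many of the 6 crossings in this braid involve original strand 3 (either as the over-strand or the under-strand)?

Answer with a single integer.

Answer: 2

Derivation:
Gen 1: crossing 3x4. Involves strand 3? yes. Count so far: 1
Gen 2: crossing 1x2. Involves strand 3? no. Count so far: 1
Gen 3: crossing 1x4. Involves strand 3? no. Count so far: 1
Gen 4: crossing 4x1. Involves strand 3? no. Count so far: 1
Gen 5: crossing 1x4. Involves strand 3? no. Count so far: 1
Gen 6: crossing 1x3. Involves strand 3? yes. Count so far: 2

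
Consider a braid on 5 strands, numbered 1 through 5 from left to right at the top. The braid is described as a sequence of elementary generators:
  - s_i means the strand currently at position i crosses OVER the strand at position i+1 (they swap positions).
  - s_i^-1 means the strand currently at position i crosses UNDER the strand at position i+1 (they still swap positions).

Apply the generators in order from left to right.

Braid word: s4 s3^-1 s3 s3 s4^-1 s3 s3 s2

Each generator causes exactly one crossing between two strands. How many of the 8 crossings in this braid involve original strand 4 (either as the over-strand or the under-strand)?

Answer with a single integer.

Gen 1: crossing 4x5. Involves strand 4? yes. Count so far: 1
Gen 2: crossing 3x5. Involves strand 4? no. Count so far: 1
Gen 3: crossing 5x3. Involves strand 4? no. Count so far: 1
Gen 4: crossing 3x5. Involves strand 4? no. Count so far: 1
Gen 5: crossing 3x4. Involves strand 4? yes. Count so far: 2
Gen 6: crossing 5x4. Involves strand 4? yes. Count so far: 3
Gen 7: crossing 4x5. Involves strand 4? yes. Count so far: 4
Gen 8: crossing 2x5. Involves strand 4? no. Count so far: 4

Answer: 4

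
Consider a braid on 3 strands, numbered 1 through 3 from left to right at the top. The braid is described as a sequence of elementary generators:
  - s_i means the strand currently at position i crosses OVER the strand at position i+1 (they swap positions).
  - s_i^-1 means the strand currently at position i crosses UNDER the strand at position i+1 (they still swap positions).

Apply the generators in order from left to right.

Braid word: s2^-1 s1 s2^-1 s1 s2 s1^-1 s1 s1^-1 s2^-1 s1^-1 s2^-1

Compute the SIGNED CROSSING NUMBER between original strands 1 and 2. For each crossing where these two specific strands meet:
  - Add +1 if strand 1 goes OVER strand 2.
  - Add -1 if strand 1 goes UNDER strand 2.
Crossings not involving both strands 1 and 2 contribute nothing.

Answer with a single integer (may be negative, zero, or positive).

Gen 1: crossing 2x3. Both 1&2? no. Sum: 0
Gen 2: crossing 1x3. Both 1&2? no. Sum: 0
Gen 3: 1 under 2. Both 1&2? yes. Contrib: -1. Sum: -1
Gen 4: crossing 3x2. Both 1&2? no. Sum: -1
Gen 5: crossing 3x1. Both 1&2? no. Sum: -1
Gen 6: 2 under 1. Both 1&2? yes. Contrib: +1. Sum: 0
Gen 7: 1 over 2. Both 1&2? yes. Contrib: +1. Sum: 1
Gen 8: 2 under 1. Both 1&2? yes. Contrib: +1. Sum: 2
Gen 9: crossing 2x3. Both 1&2? no. Sum: 2
Gen 10: crossing 1x3. Both 1&2? no. Sum: 2
Gen 11: 1 under 2. Both 1&2? yes. Contrib: -1. Sum: 1

Answer: 1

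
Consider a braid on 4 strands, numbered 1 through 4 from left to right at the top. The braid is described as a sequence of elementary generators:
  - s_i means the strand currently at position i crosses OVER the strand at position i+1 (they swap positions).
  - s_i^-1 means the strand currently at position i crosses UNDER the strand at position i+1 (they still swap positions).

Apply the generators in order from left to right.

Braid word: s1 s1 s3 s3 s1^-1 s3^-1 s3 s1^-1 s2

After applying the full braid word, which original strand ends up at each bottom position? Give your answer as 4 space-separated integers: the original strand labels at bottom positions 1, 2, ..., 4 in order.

Answer: 1 3 2 4

Derivation:
Gen 1 (s1): strand 1 crosses over strand 2. Perm now: [2 1 3 4]
Gen 2 (s1): strand 2 crosses over strand 1. Perm now: [1 2 3 4]
Gen 3 (s3): strand 3 crosses over strand 4. Perm now: [1 2 4 3]
Gen 4 (s3): strand 4 crosses over strand 3. Perm now: [1 2 3 4]
Gen 5 (s1^-1): strand 1 crosses under strand 2. Perm now: [2 1 3 4]
Gen 6 (s3^-1): strand 3 crosses under strand 4. Perm now: [2 1 4 3]
Gen 7 (s3): strand 4 crosses over strand 3. Perm now: [2 1 3 4]
Gen 8 (s1^-1): strand 2 crosses under strand 1. Perm now: [1 2 3 4]
Gen 9 (s2): strand 2 crosses over strand 3. Perm now: [1 3 2 4]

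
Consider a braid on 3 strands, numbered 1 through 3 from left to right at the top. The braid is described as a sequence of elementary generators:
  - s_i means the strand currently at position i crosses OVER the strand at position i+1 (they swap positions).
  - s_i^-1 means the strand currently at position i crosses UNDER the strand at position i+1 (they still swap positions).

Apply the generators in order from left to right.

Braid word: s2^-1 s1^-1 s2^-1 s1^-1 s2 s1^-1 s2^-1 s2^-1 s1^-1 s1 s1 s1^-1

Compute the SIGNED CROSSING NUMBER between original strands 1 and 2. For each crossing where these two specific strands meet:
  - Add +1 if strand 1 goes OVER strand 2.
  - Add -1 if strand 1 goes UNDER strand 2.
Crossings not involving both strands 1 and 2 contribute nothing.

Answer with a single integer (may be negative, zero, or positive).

Gen 1: crossing 2x3. Both 1&2? no. Sum: 0
Gen 2: crossing 1x3. Both 1&2? no. Sum: 0
Gen 3: 1 under 2. Both 1&2? yes. Contrib: -1. Sum: -1
Gen 4: crossing 3x2. Both 1&2? no. Sum: -1
Gen 5: crossing 3x1. Both 1&2? no. Sum: -1
Gen 6: 2 under 1. Both 1&2? yes. Contrib: +1. Sum: 0
Gen 7: crossing 2x3. Both 1&2? no. Sum: 0
Gen 8: crossing 3x2. Both 1&2? no. Sum: 0
Gen 9: 1 under 2. Both 1&2? yes. Contrib: -1. Sum: -1
Gen 10: 2 over 1. Both 1&2? yes. Contrib: -1. Sum: -2
Gen 11: 1 over 2. Both 1&2? yes. Contrib: +1. Sum: -1
Gen 12: 2 under 1. Both 1&2? yes. Contrib: +1. Sum: 0

Answer: 0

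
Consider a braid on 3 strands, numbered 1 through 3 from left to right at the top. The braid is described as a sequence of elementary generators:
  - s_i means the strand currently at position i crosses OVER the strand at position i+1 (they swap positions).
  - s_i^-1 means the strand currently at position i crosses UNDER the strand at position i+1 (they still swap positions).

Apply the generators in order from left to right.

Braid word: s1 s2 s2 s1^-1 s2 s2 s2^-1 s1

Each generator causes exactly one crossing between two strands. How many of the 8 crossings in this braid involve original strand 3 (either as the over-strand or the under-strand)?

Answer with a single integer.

Answer: 6

Derivation:
Gen 1: crossing 1x2. Involves strand 3? no. Count so far: 0
Gen 2: crossing 1x3. Involves strand 3? yes. Count so far: 1
Gen 3: crossing 3x1. Involves strand 3? yes. Count so far: 2
Gen 4: crossing 2x1. Involves strand 3? no. Count so far: 2
Gen 5: crossing 2x3. Involves strand 3? yes. Count so far: 3
Gen 6: crossing 3x2. Involves strand 3? yes. Count so far: 4
Gen 7: crossing 2x3. Involves strand 3? yes. Count so far: 5
Gen 8: crossing 1x3. Involves strand 3? yes. Count so far: 6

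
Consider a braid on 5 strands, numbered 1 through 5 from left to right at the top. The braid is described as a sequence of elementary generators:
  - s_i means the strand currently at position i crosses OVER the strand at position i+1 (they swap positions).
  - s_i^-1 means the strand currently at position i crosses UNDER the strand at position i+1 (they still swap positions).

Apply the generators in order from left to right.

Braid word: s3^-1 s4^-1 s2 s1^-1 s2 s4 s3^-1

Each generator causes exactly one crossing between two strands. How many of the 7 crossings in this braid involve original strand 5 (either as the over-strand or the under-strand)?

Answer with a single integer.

Answer: 2

Derivation:
Gen 1: crossing 3x4. Involves strand 5? no. Count so far: 0
Gen 2: crossing 3x5. Involves strand 5? yes. Count so far: 1
Gen 3: crossing 2x4. Involves strand 5? no. Count so far: 1
Gen 4: crossing 1x4. Involves strand 5? no. Count so far: 1
Gen 5: crossing 1x2. Involves strand 5? no. Count so far: 1
Gen 6: crossing 5x3. Involves strand 5? yes. Count so far: 2
Gen 7: crossing 1x3. Involves strand 5? no. Count so far: 2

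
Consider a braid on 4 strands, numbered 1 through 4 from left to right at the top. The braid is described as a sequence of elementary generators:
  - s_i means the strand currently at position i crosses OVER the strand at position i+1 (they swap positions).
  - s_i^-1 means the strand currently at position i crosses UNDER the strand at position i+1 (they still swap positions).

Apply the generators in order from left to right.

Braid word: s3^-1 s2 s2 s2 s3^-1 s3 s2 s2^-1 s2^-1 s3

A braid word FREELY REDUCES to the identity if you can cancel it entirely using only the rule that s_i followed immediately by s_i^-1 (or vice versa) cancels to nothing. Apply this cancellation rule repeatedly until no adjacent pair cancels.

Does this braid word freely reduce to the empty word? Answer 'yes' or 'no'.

Answer: no

Derivation:
Gen 1 (s3^-1): push. Stack: [s3^-1]
Gen 2 (s2): push. Stack: [s3^-1 s2]
Gen 3 (s2): push. Stack: [s3^-1 s2 s2]
Gen 4 (s2): push. Stack: [s3^-1 s2 s2 s2]
Gen 5 (s3^-1): push. Stack: [s3^-1 s2 s2 s2 s3^-1]
Gen 6 (s3): cancels prior s3^-1. Stack: [s3^-1 s2 s2 s2]
Gen 7 (s2): push. Stack: [s3^-1 s2 s2 s2 s2]
Gen 8 (s2^-1): cancels prior s2. Stack: [s3^-1 s2 s2 s2]
Gen 9 (s2^-1): cancels prior s2. Stack: [s3^-1 s2 s2]
Gen 10 (s3): push. Stack: [s3^-1 s2 s2 s3]
Reduced word: s3^-1 s2 s2 s3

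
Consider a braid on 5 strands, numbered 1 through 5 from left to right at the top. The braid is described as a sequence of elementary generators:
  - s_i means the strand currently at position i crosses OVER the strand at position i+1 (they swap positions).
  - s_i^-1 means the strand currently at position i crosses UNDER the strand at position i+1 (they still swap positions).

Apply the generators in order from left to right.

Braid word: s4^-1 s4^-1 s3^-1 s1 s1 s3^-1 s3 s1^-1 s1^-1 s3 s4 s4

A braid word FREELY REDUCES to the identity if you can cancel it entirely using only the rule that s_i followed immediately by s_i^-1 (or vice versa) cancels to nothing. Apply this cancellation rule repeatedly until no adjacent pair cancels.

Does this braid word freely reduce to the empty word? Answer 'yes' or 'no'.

Answer: yes

Derivation:
Gen 1 (s4^-1): push. Stack: [s4^-1]
Gen 2 (s4^-1): push. Stack: [s4^-1 s4^-1]
Gen 3 (s3^-1): push. Stack: [s4^-1 s4^-1 s3^-1]
Gen 4 (s1): push. Stack: [s4^-1 s4^-1 s3^-1 s1]
Gen 5 (s1): push. Stack: [s4^-1 s4^-1 s3^-1 s1 s1]
Gen 6 (s3^-1): push. Stack: [s4^-1 s4^-1 s3^-1 s1 s1 s3^-1]
Gen 7 (s3): cancels prior s3^-1. Stack: [s4^-1 s4^-1 s3^-1 s1 s1]
Gen 8 (s1^-1): cancels prior s1. Stack: [s4^-1 s4^-1 s3^-1 s1]
Gen 9 (s1^-1): cancels prior s1. Stack: [s4^-1 s4^-1 s3^-1]
Gen 10 (s3): cancels prior s3^-1. Stack: [s4^-1 s4^-1]
Gen 11 (s4): cancels prior s4^-1. Stack: [s4^-1]
Gen 12 (s4): cancels prior s4^-1. Stack: []
Reduced word: (empty)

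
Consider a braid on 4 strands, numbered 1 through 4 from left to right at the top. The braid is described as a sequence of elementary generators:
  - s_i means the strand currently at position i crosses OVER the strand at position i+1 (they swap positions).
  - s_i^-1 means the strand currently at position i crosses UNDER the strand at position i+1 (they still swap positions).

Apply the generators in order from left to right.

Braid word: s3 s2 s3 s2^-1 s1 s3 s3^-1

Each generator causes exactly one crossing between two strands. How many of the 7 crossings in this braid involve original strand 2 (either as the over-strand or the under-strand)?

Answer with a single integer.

Gen 1: crossing 3x4. Involves strand 2? no. Count so far: 0
Gen 2: crossing 2x4. Involves strand 2? yes. Count so far: 1
Gen 3: crossing 2x3. Involves strand 2? yes. Count so far: 2
Gen 4: crossing 4x3. Involves strand 2? no. Count so far: 2
Gen 5: crossing 1x3. Involves strand 2? no. Count so far: 2
Gen 6: crossing 4x2. Involves strand 2? yes. Count so far: 3
Gen 7: crossing 2x4. Involves strand 2? yes. Count so far: 4

Answer: 4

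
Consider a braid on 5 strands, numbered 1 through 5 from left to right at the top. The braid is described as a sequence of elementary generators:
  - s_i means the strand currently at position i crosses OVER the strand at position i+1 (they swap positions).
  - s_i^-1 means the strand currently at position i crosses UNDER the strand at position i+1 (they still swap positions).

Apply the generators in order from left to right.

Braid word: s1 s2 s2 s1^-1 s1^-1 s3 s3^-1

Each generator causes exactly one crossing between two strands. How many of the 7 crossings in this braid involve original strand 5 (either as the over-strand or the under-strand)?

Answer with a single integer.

Answer: 0

Derivation:
Gen 1: crossing 1x2. Involves strand 5? no. Count so far: 0
Gen 2: crossing 1x3. Involves strand 5? no. Count so far: 0
Gen 3: crossing 3x1. Involves strand 5? no. Count so far: 0
Gen 4: crossing 2x1. Involves strand 5? no. Count so far: 0
Gen 5: crossing 1x2. Involves strand 5? no. Count so far: 0
Gen 6: crossing 3x4. Involves strand 5? no. Count so far: 0
Gen 7: crossing 4x3. Involves strand 5? no. Count so far: 0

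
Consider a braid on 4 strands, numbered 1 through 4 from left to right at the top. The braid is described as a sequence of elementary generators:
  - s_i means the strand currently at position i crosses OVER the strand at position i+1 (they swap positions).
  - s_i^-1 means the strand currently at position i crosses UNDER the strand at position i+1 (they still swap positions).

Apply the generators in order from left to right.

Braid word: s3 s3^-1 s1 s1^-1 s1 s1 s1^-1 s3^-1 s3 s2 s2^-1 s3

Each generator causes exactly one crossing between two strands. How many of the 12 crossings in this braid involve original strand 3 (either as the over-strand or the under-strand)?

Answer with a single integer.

Answer: 7

Derivation:
Gen 1: crossing 3x4. Involves strand 3? yes. Count so far: 1
Gen 2: crossing 4x3. Involves strand 3? yes. Count so far: 2
Gen 3: crossing 1x2. Involves strand 3? no. Count so far: 2
Gen 4: crossing 2x1. Involves strand 3? no. Count so far: 2
Gen 5: crossing 1x2. Involves strand 3? no. Count so far: 2
Gen 6: crossing 2x1. Involves strand 3? no. Count so far: 2
Gen 7: crossing 1x2. Involves strand 3? no. Count so far: 2
Gen 8: crossing 3x4. Involves strand 3? yes. Count so far: 3
Gen 9: crossing 4x3. Involves strand 3? yes. Count so far: 4
Gen 10: crossing 1x3. Involves strand 3? yes. Count so far: 5
Gen 11: crossing 3x1. Involves strand 3? yes. Count so far: 6
Gen 12: crossing 3x4. Involves strand 3? yes. Count so far: 7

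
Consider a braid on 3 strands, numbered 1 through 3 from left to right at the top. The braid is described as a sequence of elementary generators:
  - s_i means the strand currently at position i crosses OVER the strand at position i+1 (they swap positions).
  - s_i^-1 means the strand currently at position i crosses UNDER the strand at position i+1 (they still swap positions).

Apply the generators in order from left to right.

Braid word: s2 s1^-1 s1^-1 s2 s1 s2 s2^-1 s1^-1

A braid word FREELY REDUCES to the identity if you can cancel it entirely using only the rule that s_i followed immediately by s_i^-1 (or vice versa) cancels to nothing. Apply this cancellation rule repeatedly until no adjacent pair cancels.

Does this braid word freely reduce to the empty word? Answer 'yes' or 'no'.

Gen 1 (s2): push. Stack: [s2]
Gen 2 (s1^-1): push. Stack: [s2 s1^-1]
Gen 3 (s1^-1): push. Stack: [s2 s1^-1 s1^-1]
Gen 4 (s2): push. Stack: [s2 s1^-1 s1^-1 s2]
Gen 5 (s1): push. Stack: [s2 s1^-1 s1^-1 s2 s1]
Gen 6 (s2): push. Stack: [s2 s1^-1 s1^-1 s2 s1 s2]
Gen 7 (s2^-1): cancels prior s2. Stack: [s2 s1^-1 s1^-1 s2 s1]
Gen 8 (s1^-1): cancels prior s1. Stack: [s2 s1^-1 s1^-1 s2]
Reduced word: s2 s1^-1 s1^-1 s2

Answer: no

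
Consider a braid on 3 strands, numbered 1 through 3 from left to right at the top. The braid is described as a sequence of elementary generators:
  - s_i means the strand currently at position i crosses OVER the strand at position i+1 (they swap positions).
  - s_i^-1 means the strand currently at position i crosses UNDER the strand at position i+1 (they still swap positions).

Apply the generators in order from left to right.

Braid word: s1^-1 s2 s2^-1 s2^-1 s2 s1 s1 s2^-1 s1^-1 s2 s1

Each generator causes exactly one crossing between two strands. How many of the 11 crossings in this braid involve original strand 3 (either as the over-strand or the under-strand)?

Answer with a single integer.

Gen 1: crossing 1x2. Involves strand 3? no. Count so far: 0
Gen 2: crossing 1x3. Involves strand 3? yes. Count so far: 1
Gen 3: crossing 3x1. Involves strand 3? yes. Count so far: 2
Gen 4: crossing 1x3. Involves strand 3? yes. Count so far: 3
Gen 5: crossing 3x1. Involves strand 3? yes. Count so far: 4
Gen 6: crossing 2x1. Involves strand 3? no. Count so far: 4
Gen 7: crossing 1x2. Involves strand 3? no. Count so far: 4
Gen 8: crossing 1x3. Involves strand 3? yes. Count so far: 5
Gen 9: crossing 2x3. Involves strand 3? yes. Count so far: 6
Gen 10: crossing 2x1. Involves strand 3? no. Count so far: 6
Gen 11: crossing 3x1. Involves strand 3? yes. Count so far: 7

Answer: 7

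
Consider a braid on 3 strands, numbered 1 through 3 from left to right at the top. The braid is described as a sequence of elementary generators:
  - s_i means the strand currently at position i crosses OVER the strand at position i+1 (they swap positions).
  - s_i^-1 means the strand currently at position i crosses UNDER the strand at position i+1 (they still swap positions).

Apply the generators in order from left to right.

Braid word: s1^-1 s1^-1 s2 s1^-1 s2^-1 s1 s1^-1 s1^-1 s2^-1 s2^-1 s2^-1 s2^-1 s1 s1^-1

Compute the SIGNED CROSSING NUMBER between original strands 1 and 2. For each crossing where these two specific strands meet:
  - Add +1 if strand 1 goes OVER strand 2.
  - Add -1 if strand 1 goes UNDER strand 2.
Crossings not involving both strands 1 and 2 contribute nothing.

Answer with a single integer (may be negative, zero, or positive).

Answer: -1

Derivation:
Gen 1: 1 under 2. Both 1&2? yes. Contrib: -1. Sum: -1
Gen 2: 2 under 1. Both 1&2? yes. Contrib: +1. Sum: 0
Gen 3: crossing 2x3. Both 1&2? no. Sum: 0
Gen 4: crossing 1x3. Both 1&2? no. Sum: 0
Gen 5: 1 under 2. Both 1&2? yes. Contrib: -1. Sum: -1
Gen 6: crossing 3x2. Both 1&2? no. Sum: -1
Gen 7: crossing 2x3. Both 1&2? no. Sum: -1
Gen 8: crossing 3x2. Both 1&2? no. Sum: -1
Gen 9: crossing 3x1. Both 1&2? no. Sum: -1
Gen 10: crossing 1x3. Both 1&2? no. Sum: -1
Gen 11: crossing 3x1. Both 1&2? no. Sum: -1
Gen 12: crossing 1x3. Both 1&2? no. Sum: -1
Gen 13: crossing 2x3. Both 1&2? no. Sum: -1
Gen 14: crossing 3x2. Both 1&2? no. Sum: -1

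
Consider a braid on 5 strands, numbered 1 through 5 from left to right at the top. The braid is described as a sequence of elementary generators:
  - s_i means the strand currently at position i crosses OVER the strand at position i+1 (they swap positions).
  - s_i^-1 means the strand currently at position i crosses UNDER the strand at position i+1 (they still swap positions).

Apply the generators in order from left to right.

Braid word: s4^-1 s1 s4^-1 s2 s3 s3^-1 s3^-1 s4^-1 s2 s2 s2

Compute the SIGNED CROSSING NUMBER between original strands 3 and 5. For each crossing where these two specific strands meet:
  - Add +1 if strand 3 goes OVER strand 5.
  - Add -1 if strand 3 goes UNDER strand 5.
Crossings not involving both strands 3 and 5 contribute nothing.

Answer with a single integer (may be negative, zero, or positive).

Gen 1: crossing 4x5. Both 3&5? no. Sum: 0
Gen 2: crossing 1x2. Both 3&5? no. Sum: 0
Gen 3: crossing 5x4. Both 3&5? no. Sum: 0
Gen 4: crossing 1x3. Both 3&5? no. Sum: 0
Gen 5: crossing 1x4. Both 3&5? no. Sum: 0
Gen 6: crossing 4x1. Both 3&5? no. Sum: 0
Gen 7: crossing 1x4. Both 3&5? no. Sum: 0
Gen 8: crossing 1x5. Both 3&5? no. Sum: 0
Gen 9: crossing 3x4. Both 3&5? no. Sum: 0
Gen 10: crossing 4x3. Both 3&5? no. Sum: 0
Gen 11: crossing 3x4. Both 3&5? no. Sum: 0

Answer: 0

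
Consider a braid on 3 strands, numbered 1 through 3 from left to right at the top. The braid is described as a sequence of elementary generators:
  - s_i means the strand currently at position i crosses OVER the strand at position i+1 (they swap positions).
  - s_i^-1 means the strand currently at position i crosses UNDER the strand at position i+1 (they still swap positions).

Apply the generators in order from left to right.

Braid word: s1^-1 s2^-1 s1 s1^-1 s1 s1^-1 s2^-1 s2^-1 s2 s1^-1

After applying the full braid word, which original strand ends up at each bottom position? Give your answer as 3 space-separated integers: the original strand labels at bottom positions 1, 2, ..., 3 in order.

Gen 1 (s1^-1): strand 1 crosses under strand 2. Perm now: [2 1 3]
Gen 2 (s2^-1): strand 1 crosses under strand 3. Perm now: [2 3 1]
Gen 3 (s1): strand 2 crosses over strand 3. Perm now: [3 2 1]
Gen 4 (s1^-1): strand 3 crosses under strand 2. Perm now: [2 3 1]
Gen 5 (s1): strand 2 crosses over strand 3. Perm now: [3 2 1]
Gen 6 (s1^-1): strand 3 crosses under strand 2. Perm now: [2 3 1]
Gen 7 (s2^-1): strand 3 crosses under strand 1. Perm now: [2 1 3]
Gen 8 (s2^-1): strand 1 crosses under strand 3. Perm now: [2 3 1]
Gen 9 (s2): strand 3 crosses over strand 1. Perm now: [2 1 3]
Gen 10 (s1^-1): strand 2 crosses under strand 1. Perm now: [1 2 3]

Answer: 1 2 3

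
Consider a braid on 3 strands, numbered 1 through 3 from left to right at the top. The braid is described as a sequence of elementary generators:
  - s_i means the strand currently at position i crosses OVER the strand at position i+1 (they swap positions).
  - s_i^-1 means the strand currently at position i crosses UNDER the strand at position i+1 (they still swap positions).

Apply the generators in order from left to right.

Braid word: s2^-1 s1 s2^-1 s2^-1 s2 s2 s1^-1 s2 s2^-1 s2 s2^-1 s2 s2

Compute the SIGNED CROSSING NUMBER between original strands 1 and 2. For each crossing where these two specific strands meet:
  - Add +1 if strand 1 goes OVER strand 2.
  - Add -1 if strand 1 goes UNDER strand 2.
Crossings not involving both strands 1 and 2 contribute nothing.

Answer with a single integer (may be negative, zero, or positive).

Gen 1: crossing 2x3. Both 1&2? no. Sum: 0
Gen 2: crossing 1x3. Both 1&2? no. Sum: 0
Gen 3: 1 under 2. Both 1&2? yes. Contrib: -1. Sum: -1
Gen 4: 2 under 1. Both 1&2? yes. Contrib: +1. Sum: 0
Gen 5: 1 over 2. Both 1&2? yes. Contrib: +1. Sum: 1
Gen 6: 2 over 1. Both 1&2? yes. Contrib: -1. Sum: 0
Gen 7: crossing 3x1. Both 1&2? no. Sum: 0
Gen 8: crossing 3x2. Both 1&2? no. Sum: 0
Gen 9: crossing 2x3. Both 1&2? no. Sum: 0
Gen 10: crossing 3x2. Both 1&2? no. Sum: 0
Gen 11: crossing 2x3. Both 1&2? no. Sum: 0
Gen 12: crossing 3x2. Both 1&2? no. Sum: 0
Gen 13: crossing 2x3. Both 1&2? no. Sum: 0

Answer: 0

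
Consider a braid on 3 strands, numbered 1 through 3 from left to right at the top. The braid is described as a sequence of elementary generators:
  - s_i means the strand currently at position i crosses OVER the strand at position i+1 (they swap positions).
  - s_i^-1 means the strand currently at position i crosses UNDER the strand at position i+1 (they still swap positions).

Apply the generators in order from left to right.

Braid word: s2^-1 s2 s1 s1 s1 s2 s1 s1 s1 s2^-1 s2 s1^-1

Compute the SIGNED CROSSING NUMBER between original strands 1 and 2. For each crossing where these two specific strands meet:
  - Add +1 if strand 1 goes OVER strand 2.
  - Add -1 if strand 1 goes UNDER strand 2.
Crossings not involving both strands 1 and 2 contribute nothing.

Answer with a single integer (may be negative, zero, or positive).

Gen 1: crossing 2x3. Both 1&2? no. Sum: 0
Gen 2: crossing 3x2. Both 1&2? no. Sum: 0
Gen 3: 1 over 2. Both 1&2? yes. Contrib: +1. Sum: 1
Gen 4: 2 over 1. Both 1&2? yes. Contrib: -1. Sum: 0
Gen 5: 1 over 2. Both 1&2? yes. Contrib: +1. Sum: 1
Gen 6: crossing 1x3. Both 1&2? no. Sum: 1
Gen 7: crossing 2x3. Both 1&2? no. Sum: 1
Gen 8: crossing 3x2. Both 1&2? no. Sum: 1
Gen 9: crossing 2x3. Both 1&2? no. Sum: 1
Gen 10: 2 under 1. Both 1&2? yes. Contrib: +1. Sum: 2
Gen 11: 1 over 2. Both 1&2? yes. Contrib: +1. Sum: 3
Gen 12: crossing 3x2. Both 1&2? no. Sum: 3

Answer: 3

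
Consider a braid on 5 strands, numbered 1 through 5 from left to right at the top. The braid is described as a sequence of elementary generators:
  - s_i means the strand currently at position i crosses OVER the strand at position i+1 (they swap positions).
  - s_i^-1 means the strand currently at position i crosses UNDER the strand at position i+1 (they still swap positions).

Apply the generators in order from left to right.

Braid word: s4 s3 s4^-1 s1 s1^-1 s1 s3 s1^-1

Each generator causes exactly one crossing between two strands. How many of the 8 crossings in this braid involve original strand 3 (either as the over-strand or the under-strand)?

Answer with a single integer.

Gen 1: crossing 4x5. Involves strand 3? no. Count so far: 0
Gen 2: crossing 3x5. Involves strand 3? yes. Count so far: 1
Gen 3: crossing 3x4. Involves strand 3? yes. Count so far: 2
Gen 4: crossing 1x2. Involves strand 3? no. Count so far: 2
Gen 5: crossing 2x1. Involves strand 3? no. Count so far: 2
Gen 6: crossing 1x2. Involves strand 3? no. Count so far: 2
Gen 7: crossing 5x4. Involves strand 3? no. Count so far: 2
Gen 8: crossing 2x1. Involves strand 3? no. Count so far: 2

Answer: 2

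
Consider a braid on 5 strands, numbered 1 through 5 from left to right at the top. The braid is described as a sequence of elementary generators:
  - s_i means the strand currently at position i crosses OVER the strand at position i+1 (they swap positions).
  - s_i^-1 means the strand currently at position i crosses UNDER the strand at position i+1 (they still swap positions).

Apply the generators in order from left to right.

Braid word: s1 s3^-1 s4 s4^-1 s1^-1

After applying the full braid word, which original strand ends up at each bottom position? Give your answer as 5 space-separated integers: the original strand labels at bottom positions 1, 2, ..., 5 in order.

Gen 1 (s1): strand 1 crosses over strand 2. Perm now: [2 1 3 4 5]
Gen 2 (s3^-1): strand 3 crosses under strand 4. Perm now: [2 1 4 3 5]
Gen 3 (s4): strand 3 crosses over strand 5. Perm now: [2 1 4 5 3]
Gen 4 (s4^-1): strand 5 crosses under strand 3. Perm now: [2 1 4 3 5]
Gen 5 (s1^-1): strand 2 crosses under strand 1. Perm now: [1 2 4 3 5]

Answer: 1 2 4 3 5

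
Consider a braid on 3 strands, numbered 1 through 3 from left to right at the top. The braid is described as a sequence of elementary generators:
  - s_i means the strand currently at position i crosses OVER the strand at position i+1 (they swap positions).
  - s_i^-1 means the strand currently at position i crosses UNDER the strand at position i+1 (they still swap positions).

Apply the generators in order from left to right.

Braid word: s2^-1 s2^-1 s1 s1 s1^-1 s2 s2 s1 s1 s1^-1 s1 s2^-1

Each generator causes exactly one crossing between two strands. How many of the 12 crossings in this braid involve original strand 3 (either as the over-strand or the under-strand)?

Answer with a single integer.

Gen 1: crossing 2x3. Involves strand 3? yes. Count so far: 1
Gen 2: crossing 3x2. Involves strand 3? yes. Count so far: 2
Gen 3: crossing 1x2. Involves strand 3? no. Count so far: 2
Gen 4: crossing 2x1. Involves strand 3? no. Count so far: 2
Gen 5: crossing 1x2. Involves strand 3? no. Count so far: 2
Gen 6: crossing 1x3. Involves strand 3? yes. Count so far: 3
Gen 7: crossing 3x1. Involves strand 3? yes. Count so far: 4
Gen 8: crossing 2x1. Involves strand 3? no. Count so far: 4
Gen 9: crossing 1x2. Involves strand 3? no. Count so far: 4
Gen 10: crossing 2x1. Involves strand 3? no. Count so far: 4
Gen 11: crossing 1x2. Involves strand 3? no. Count so far: 4
Gen 12: crossing 1x3. Involves strand 3? yes. Count so far: 5

Answer: 5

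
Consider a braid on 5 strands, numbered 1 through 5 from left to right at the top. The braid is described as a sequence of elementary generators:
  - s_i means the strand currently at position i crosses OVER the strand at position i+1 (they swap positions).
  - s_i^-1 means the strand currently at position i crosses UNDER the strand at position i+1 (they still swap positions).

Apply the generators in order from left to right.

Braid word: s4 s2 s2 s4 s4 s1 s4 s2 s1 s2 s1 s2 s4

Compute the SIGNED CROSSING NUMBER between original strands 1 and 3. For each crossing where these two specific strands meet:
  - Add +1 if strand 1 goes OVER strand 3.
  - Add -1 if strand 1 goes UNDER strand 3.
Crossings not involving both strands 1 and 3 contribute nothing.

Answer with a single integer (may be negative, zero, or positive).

Gen 1: crossing 4x5. Both 1&3? no. Sum: 0
Gen 2: crossing 2x3. Both 1&3? no. Sum: 0
Gen 3: crossing 3x2. Both 1&3? no. Sum: 0
Gen 4: crossing 5x4. Both 1&3? no. Sum: 0
Gen 5: crossing 4x5. Both 1&3? no. Sum: 0
Gen 6: crossing 1x2. Both 1&3? no. Sum: 0
Gen 7: crossing 5x4. Both 1&3? no. Sum: 0
Gen 8: 1 over 3. Both 1&3? yes. Contrib: +1. Sum: 1
Gen 9: crossing 2x3. Both 1&3? no. Sum: 1
Gen 10: crossing 2x1. Both 1&3? no. Sum: 1
Gen 11: 3 over 1. Both 1&3? yes. Contrib: -1. Sum: 0
Gen 12: crossing 3x2. Both 1&3? no. Sum: 0
Gen 13: crossing 4x5. Both 1&3? no. Sum: 0

Answer: 0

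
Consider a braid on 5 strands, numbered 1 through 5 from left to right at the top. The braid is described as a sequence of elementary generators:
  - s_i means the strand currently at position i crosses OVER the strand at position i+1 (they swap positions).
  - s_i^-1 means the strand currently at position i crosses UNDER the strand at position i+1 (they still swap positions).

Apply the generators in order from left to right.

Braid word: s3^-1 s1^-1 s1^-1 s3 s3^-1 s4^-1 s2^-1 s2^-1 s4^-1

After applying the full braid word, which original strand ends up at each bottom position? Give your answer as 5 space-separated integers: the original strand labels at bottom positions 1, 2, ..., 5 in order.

Answer: 1 2 4 3 5

Derivation:
Gen 1 (s3^-1): strand 3 crosses under strand 4. Perm now: [1 2 4 3 5]
Gen 2 (s1^-1): strand 1 crosses under strand 2. Perm now: [2 1 4 3 5]
Gen 3 (s1^-1): strand 2 crosses under strand 1. Perm now: [1 2 4 3 5]
Gen 4 (s3): strand 4 crosses over strand 3. Perm now: [1 2 3 4 5]
Gen 5 (s3^-1): strand 3 crosses under strand 4. Perm now: [1 2 4 3 5]
Gen 6 (s4^-1): strand 3 crosses under strand 5. Perm now: [1 2 4 5 3]
Gen 7 (s2^-1): strand 2 crosses under strand 4. Perm now: [1 4 2 5 3]
Gen 8 (s2^-1): strand 4 crosses under strand 2. Perm now: [1 2 4 5 3]
Gen 9 (s4^-1): strand 5 crosses under strand 3. Perm now: [1 2 4 3 5]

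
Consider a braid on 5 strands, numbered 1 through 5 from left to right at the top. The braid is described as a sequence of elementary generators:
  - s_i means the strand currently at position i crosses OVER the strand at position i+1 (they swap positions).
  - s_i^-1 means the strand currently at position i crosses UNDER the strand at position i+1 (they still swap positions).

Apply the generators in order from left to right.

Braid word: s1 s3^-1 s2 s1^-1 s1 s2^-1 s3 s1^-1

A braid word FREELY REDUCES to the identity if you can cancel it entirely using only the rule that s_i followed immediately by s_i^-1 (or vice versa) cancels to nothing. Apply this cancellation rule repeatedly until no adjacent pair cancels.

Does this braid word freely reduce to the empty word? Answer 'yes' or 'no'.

Answer: yes

Derivation:
Gen 1 (s1): push. Stack: [s1]
Gen 2 (s3^-1): push. Stack: [s1 s3^-1]
Gen 3 (s2): push. Stack: [s1 s3^-1 s2]
Gen 4 (s1^-1): push. Stack: [s1 s3^-1 s2 s1^-1]
Gen 5 (s1): cancels prior s1^-1. Stack: [s1 s3^-1 s2]
Gen 6 (s2^-1): cancels prior s2. Stack: [s1 s3^-1]
Gen 7 (s3): cancels prior s3^-1. Stack: [s1]
Gen 8 (s1^-1): cancels prior s1. Stack: []
Reduced word: (empty)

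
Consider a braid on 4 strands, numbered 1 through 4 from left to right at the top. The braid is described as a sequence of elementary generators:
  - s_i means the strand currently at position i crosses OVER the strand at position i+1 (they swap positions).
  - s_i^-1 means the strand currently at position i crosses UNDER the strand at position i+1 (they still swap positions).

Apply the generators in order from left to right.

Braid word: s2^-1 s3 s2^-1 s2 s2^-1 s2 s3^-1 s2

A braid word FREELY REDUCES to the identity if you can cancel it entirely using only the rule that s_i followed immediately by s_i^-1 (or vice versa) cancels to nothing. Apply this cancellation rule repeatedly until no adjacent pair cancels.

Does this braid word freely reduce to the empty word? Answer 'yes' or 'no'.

Gen 1 (s2^-1): push. Stack: [s2^-1]
Gen 2 (s3): push. Stack: [s2^-1 s3]
Gen 3 (s2^-1): push. Stack: [s2^-1 s3 s2^-1]
Gen 4 (s2): cancels prior s2^-1. Stack: [s2^-1 s3]
Gen 5 (s2^-1): push. Stack: [s2^-1 s3 s2^-1]
Gen 6 (s2): cancels prior s2^-1. Stack: [s2^-1 s3]
Gen 7 (s3^-1): cancels prior s3. Stack: [s2^-1]
Gen 8 (s2): cancels prior s2^-1. Stack: []
Reduced word: (empty)

Answer: yes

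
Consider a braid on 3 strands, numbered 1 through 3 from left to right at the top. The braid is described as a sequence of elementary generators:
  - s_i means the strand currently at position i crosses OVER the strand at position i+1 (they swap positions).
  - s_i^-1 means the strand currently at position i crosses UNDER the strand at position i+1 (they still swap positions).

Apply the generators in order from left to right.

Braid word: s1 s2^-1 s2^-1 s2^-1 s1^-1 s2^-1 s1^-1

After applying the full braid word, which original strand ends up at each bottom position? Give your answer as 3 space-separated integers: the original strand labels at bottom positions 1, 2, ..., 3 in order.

Answer: 1 3 2

Derivation:
Gen 1 (s1): strand 1 crosses over strand 2. Perm now: [2 1 3]
Gen 2 (s2^-1): strand 1 crosses under strand 3. Perm now: [2 3 1]
Gen 3 (s2^-1): strand 3 crosses under strand 1. Perm now: [2 1 3]
Gen 4 (s2^-1): strand 1 crosses under strand 3. Perm now: [2 3 1]
Gen 5 (s1^-1): strand 2 crosses under strand 3. Perm now: [3 2 1]
Gen 6 (s2^-1): strand 2 crosses under strand 1. Perm now: [3 1 2]
Gen 7 (s1^-1): strand 3 crosses under strand 1. Perm now: [1 3 2]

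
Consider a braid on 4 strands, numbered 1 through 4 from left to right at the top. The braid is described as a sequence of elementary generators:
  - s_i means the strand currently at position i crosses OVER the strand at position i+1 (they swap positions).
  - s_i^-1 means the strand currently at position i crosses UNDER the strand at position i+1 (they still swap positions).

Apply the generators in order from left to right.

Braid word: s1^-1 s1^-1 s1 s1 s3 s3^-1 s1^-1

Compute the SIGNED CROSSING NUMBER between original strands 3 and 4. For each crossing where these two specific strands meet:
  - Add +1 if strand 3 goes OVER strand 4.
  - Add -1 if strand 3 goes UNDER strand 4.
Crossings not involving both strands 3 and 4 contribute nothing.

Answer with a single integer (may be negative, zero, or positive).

Answer: 2

Derivation:
Gen 1: crossing 1x2. Both 3&4? no. Sum: 0
Gen 2: crossing 2x1. Both 3&4? no. Sum: 0
Gen 3: crossing 1x2. Both 3&4? no. Sum: 0
Gen 4: crossing 2x1. Both 3&4? no. Sum: 0
Gen 5: 3 over 4. Both 3&4? yes. Contrib: +1. Sum: 1
Gen 6: 4 under 3. Both 3&4? yes. Contrib: +1. Sum: 2
Gen 7: crossing 1x2. Both 3&4? no. Sum: 2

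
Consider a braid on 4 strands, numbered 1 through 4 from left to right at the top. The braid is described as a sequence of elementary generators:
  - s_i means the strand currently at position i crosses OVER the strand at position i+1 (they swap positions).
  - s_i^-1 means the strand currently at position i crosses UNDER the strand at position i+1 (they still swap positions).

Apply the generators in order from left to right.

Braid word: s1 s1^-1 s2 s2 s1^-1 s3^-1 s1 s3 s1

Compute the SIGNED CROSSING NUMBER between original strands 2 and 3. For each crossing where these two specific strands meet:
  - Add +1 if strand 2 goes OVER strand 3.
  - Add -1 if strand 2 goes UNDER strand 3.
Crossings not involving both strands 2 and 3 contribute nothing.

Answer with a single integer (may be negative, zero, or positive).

Answer: 0

Derivation:
Gen 1: crossing 1x2. Both 2&3? no. Sum: 0
Gen 2: crossing 2x1. Both 2&3? no. Sum: 0
Gen 3: 2 over 3. Both 2&3? yes. Contrib: +1. Sum: 1
Gen 4: 3 over 2. Both 2&3? yes. Contrib: -1. Sum: 0
Gen 5: crossing 1x2. Both 2&3? no. Sum: 0
Gen 6: crossing 3x4. Both 2&3? no. Sum: 0
Gen 7: crossing 2x1. Both 2&3? no. Sum: 0
Gen 8: crossing 4x3. Both 2&3? no. Sum: 0
Gen 9: crossing 1x2. Both 2&3? no. Sum: 0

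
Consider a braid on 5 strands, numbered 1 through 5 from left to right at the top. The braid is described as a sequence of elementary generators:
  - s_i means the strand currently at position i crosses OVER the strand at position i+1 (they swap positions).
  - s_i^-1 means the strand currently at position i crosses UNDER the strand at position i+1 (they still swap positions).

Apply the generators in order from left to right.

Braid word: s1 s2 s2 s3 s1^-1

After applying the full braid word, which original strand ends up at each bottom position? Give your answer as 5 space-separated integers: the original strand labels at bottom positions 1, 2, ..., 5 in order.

Gen 1 (s1): strand 1 crosses over strand 2. Perm now: [2 1 3 4 5]
Gen 2 (s2): strand 1 crosses over strand 3. Perm now: [2 3 1 4 5]
Gen 3 (s2): strand 3 crosses over strand 1. Perm now: [2 1 3 4 5]
Gen 4 (s3): strand 3 crosses over strand 4. Perm now: [2 1 4 3 5]
Gen 5 (s1^-1): strand 2 crosses under strand 1. Perm now: [1 2 4 3 5]

Answer: 1 2 4 3 5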